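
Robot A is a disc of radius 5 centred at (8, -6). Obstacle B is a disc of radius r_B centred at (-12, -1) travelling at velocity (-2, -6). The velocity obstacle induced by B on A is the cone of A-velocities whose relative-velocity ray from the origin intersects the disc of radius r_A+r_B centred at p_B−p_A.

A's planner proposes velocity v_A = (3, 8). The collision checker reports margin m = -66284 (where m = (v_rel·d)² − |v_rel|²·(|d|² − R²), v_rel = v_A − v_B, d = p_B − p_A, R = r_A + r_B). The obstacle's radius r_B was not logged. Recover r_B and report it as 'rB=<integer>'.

m = -66284
d = (-20, 5);  v_rel = (5, 14),  |v_rel|² = 221
v_rel×d = (5)·(5) − (14)·(-20) = 305
since m = R²·221 − 305²:  R² = (93025 + -66284) / 221 = 121
R = √121 = 11  ⇒  r_B = 11 − 5 = 6

rB=6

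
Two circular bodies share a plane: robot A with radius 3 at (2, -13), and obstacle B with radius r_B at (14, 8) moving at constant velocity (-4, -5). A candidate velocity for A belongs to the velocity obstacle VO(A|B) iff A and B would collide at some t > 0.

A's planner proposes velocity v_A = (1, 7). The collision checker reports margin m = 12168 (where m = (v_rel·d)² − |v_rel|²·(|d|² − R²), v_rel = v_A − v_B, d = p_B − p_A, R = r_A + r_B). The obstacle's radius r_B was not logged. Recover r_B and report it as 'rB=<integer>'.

m = 12168
d = (12, 21);  v_rel = (5, 12),  |v_rel|² = 169
v_rel×d = (5)·(21) − (12)·(12) = -39
since m = R²·169 − (-39)²:  R² = (1521 + 12168) / 169 = 81
R = √81 = 9  ⇒  r_B = 9 − 3 = 6

rB=6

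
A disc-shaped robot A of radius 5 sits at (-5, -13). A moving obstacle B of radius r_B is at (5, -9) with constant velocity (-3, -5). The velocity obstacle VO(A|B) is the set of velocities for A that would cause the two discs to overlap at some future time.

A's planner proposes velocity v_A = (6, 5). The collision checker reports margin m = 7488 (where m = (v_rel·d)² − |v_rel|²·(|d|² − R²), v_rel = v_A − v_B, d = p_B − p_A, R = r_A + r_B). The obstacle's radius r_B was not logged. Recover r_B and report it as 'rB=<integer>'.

m = 7488
d = (10, 4);  v_rel = (9, 10),  |v_rel|² = 181
v_rel×d = (9)·(4) − (10)·(10) = -64
since m = R²·181 − (-64)²:  R² = (4096 + 7488) / 181 = 64
R = √64 = 8  ⇒  r_B = 8 − 5 = 3

rB=3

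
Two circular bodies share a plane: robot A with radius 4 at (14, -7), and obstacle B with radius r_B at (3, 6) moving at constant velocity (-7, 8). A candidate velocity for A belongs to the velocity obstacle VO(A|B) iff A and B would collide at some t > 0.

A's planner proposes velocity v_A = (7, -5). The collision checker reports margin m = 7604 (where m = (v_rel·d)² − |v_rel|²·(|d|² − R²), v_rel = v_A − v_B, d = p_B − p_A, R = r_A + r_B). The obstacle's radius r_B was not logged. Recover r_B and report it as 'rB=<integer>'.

m = 7604
d = (-11, 13);  v_rel = (14, -13),  |v_rel|² = 365
v_rel×d = (14)·(13) − (-13)·(-11) = 39
since m = R²·365 − 39²:  R² = (1521 + 7604) / 365 = 25
R = √25 = 5  ⇒  r_B = 5 − 4 = 1

rB=1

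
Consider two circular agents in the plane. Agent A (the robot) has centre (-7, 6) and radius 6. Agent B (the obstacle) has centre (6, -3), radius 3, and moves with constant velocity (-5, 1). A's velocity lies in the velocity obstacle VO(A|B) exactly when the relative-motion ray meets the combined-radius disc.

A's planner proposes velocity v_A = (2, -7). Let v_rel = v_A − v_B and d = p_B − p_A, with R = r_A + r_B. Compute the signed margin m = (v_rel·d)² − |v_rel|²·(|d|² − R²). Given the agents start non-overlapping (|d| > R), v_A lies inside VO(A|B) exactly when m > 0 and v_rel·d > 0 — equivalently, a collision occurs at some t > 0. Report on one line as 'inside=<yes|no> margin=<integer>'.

d = (13, -9),  |d|² = 250;  R = 6+3 = 9,  c = 250−9² = 169
v_rel = (7, -8),  |v_rel|² = 113;  v_rel·d = (7)·(13) + (-8)·(-9) = 163
113·t² − 326·t + 169 = 0  ⇒  m = 163² − 113·169 = 7472
m = 7472 > 0,  v_rel·d = 163 > 0  ⇒  inside

inside=yes margin=7472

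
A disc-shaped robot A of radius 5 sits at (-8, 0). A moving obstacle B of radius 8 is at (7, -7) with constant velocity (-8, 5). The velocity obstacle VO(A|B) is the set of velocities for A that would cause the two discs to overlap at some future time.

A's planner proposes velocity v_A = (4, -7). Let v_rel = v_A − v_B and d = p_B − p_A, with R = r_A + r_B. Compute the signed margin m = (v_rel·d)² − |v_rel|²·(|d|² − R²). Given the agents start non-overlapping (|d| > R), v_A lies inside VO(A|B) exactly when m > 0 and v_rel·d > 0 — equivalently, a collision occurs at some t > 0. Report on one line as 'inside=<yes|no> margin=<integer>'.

d = (15, -7),  |d|² = 274;  R = 5+8 = 13,  c = 274−13² = 105
v_rel = (12, -12),  |v_rel|² = 288;  v_rel·d = (12)·(15) + (-12)·(-7) = 264
288·t² − 528·t + 105 = 0  ⇒  m = 264² − 288·105 = 39456
m = 39456 > 0,  v_rel·d = 264 > 0  ⇒  inside

inside=yes margin=39456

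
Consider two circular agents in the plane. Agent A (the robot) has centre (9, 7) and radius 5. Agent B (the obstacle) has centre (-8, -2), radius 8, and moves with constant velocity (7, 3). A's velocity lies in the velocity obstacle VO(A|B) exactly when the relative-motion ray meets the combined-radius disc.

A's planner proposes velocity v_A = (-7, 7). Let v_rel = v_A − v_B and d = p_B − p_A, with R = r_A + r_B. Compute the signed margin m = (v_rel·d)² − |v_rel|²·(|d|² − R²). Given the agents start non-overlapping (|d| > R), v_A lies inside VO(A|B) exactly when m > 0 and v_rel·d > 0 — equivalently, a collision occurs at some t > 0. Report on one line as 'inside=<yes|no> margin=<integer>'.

d = (-17, -9),  |d|² = 370;  R = 5+8 = 13,  c = 370−13² = 201
v_rel = (-14, 4),  |v_rel|² = 212;  v_rel·d = (-14)·(-17) + (4)·(-9) = 202
212·t² − 404·t + 201 = 0  ⇒  m = 202² − 212·201 = -1808
m = -1808 < 0,  v_rel·d = 202 > 0  ⇒  outside

inside=no margin=-1808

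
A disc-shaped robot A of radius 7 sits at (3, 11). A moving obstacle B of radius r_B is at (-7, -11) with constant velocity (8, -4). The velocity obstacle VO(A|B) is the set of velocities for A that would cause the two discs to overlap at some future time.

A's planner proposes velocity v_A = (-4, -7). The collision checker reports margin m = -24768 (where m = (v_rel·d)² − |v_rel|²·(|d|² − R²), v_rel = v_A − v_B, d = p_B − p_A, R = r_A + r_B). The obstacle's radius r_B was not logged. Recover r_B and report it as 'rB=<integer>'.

m = -24768
d = (-10, -22);  v_rel = (-12, -3),  |v_rel|² = 153
v_rel×d = (-12)·(-22) − (-3)·(-10) = 234
since m = R²·153 − 234²:  R² = (54756 + -24768) / 153 = 196
R = √196 = 14  ⇒  r_B = 14 − 7 = 7

rB=7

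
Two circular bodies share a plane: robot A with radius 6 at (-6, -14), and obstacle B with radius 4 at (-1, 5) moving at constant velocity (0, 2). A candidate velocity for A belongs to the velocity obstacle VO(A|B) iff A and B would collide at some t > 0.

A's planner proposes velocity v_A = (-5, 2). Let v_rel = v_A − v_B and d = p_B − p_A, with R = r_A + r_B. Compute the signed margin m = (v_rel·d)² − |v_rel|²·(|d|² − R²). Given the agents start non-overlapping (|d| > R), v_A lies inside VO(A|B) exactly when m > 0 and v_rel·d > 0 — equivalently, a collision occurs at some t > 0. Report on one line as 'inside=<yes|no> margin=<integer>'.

d = (5, 19),  |d|² = 386;  R = 6+4 = 10,  c = 386−10² = 286
v_rel = (-5, 0),  |v_rel|² = 25;  v_rel·d = (-5)·(5) + (0)·(19) = -25
25·t² + 50·t + 286 = 0  ⇒  m = (-25)² − 25·286 = -6525
m = -6525 < 0,  v_rel·d = -25 < 0  ⇒  outside

inside=no margin=-6525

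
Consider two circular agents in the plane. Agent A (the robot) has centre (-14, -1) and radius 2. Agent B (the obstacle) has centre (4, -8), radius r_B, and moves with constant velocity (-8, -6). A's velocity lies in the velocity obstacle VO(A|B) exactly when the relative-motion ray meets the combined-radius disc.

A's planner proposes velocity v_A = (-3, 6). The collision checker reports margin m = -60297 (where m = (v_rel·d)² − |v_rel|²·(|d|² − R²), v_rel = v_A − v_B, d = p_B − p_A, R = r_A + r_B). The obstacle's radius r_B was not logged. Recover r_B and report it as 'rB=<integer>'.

m = -60297
d = (18, -7);  v_rel = (5, 12),  |v_rel|² = 169
v_rel×d = (5)·(-7) − (12)·(18) = -251
since m = R²·169 − (-251)²:  R² = (63001 + -60297) / 169 = 16
R = √16 = 4  ⇒  r_B = 4 − 2 = 2

rB=2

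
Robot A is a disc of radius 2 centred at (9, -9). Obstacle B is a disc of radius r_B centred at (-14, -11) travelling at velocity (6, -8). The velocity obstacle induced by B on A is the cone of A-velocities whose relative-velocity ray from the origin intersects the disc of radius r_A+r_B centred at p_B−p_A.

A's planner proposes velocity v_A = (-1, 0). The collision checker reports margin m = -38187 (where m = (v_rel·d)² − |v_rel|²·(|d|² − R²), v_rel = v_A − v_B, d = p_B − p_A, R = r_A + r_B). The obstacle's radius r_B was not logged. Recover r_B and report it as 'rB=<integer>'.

m = -38187
d = (-23, -2);  v_rel = (-7, 8),  |v_rel|² = 113
v_rel×d = (-7)·(-2) − (8)·(-23) = 198
since m = R²·113 − 198²:  R² = (39204 + -38187) / 113 = 9
R = √9 = 3  ⇒  r_B = 3 − 2 = 1

rB=1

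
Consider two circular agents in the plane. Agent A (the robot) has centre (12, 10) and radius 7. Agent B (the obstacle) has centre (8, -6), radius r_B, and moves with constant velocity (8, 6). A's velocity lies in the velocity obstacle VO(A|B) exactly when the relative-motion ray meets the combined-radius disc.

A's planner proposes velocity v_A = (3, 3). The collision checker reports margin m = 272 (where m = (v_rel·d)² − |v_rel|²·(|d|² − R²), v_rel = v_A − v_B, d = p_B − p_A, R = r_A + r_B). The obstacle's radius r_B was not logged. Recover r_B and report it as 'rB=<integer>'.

m = 272
d = (-4, -16);  v_rel = (-5, -3),  |v_rel|² = 34
v_rel×d = (-5)·(-16) − (-3)·(-4) = 68
since m = R²·34 − 68²:  R² = (4624 + 272) / 34 = 144
R = √144 = 12  ⇒  r_B = 12 − 7 = 5

rB=5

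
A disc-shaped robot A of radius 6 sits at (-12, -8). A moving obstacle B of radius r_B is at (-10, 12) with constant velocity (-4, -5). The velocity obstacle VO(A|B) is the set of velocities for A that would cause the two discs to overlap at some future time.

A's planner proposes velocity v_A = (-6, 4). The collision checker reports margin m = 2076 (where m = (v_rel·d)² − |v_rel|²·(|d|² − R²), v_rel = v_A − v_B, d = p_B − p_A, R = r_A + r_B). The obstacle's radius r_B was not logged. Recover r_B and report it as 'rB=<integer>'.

m = 2076
d = (2, 20);  v_rel = (-2, 9),  |v_rel|² = 85
v_rel×d = (-2)·(20) − (9)·(2) = -58
since m = R²·85 − (-58)²:  R² = (3364 + 2076) / 85 = 64
R = √64 = 8  ⇒  r_B = 8 − 6 = 2

rB=2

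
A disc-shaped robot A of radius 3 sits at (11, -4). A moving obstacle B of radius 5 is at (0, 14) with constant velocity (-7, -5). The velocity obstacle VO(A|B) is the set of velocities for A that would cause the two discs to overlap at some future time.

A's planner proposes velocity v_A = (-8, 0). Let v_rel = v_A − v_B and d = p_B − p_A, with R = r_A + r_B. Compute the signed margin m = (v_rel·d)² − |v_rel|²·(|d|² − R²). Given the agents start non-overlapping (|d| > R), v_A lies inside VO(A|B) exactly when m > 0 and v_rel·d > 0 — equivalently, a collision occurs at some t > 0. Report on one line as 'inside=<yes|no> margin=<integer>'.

d = (-11, 18),  |d|² = 445;  R = 3+5 = 8,  c = 445−8² = 381
v_rel = (-1, 5),  |v_rel|² = 26;  v_rel·d = (-1)·(-11) + (5)·(18) = 101
26·t² − 202·t + 381 = 0  ⇒  m = 101² − 26·381 = 295
m = 295 > 0,  v_rel·d = 101 > 0  ⇒  inside

inside=yes margin=295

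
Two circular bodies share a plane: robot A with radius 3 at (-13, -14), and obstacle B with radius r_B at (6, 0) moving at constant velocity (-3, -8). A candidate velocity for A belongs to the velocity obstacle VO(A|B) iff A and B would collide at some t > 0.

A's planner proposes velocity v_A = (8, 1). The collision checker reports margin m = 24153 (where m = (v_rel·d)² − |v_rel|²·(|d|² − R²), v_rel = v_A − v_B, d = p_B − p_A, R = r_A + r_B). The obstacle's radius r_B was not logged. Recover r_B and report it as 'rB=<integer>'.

m = 24153
d = (19, 14);  v_rel = (11, 9),  |v_rel|² = 202
v_rel×d = (11)·(14) − (9)·(19) = -17
since m = R²·202 − (-17)²:  R² = (289 + 24153) / 202 = 121
R = √121 = 11  ⇒  r_B = 11 − 3 = 8

rB=8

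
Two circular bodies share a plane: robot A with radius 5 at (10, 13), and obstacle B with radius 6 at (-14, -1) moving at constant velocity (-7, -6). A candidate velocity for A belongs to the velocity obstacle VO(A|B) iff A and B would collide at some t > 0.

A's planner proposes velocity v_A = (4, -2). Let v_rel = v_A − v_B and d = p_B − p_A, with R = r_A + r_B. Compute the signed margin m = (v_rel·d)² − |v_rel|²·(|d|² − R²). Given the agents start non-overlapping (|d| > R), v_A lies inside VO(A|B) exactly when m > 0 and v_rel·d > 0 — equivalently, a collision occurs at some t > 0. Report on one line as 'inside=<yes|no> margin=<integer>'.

d = (-24, -14),  |d|² = 772;  R = 5+6 = 11,  c = 772−11² = 651
v_rel = (11, 4),  |v_rel|² = 137;  v_rel·d = (11)·(-24) + (4)·(-14) = -320
137·t² + 640·t + 651 = 0  ⇒  m = (-320)² − 137·651 = 13213
m = 13213 > 0,  v_rel·d = -320 < 0  ⇒  outside

inside=no margin=13213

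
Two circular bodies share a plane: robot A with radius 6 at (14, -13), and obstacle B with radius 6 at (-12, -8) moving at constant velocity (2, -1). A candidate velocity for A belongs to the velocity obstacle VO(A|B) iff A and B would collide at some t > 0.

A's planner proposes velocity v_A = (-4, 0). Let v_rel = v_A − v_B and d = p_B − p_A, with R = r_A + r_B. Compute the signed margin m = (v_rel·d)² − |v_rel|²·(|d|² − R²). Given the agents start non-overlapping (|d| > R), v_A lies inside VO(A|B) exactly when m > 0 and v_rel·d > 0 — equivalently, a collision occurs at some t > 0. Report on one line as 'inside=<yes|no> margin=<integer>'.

d = (-26, 5),  |d|² = 701;  R = 6+6 = 12,  c = 701−12² = 557
v_rel = (-6, 1),  |v_rel|² = 37;  v_rel·d = (-6)·(-26) + (1)·(5) = 161
37·t² − 322·t + 557 = 0  ⇒  m = 161² − 37·557 = 5312
m = 5312 > 0,  v_rel·d = 161 > 0  ⇒  inside

inside=yes margin=5312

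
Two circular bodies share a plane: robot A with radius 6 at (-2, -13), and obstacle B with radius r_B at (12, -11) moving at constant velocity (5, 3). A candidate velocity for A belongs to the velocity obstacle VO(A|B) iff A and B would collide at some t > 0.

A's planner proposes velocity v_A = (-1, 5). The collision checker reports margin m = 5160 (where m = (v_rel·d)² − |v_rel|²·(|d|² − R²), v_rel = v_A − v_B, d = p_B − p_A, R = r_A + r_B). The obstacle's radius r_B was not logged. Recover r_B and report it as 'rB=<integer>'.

m = 5160
d = (14, 2);  v_rel = (-6, 2),  |v_rel|² = 40
v_rel×d = (-6)·(2) − (2)·(14) = -40
since m = R²·40 − (-40)²:  R² = (1600 + 5160) / 40 = 169
R = √169 = 13  ⇒  r_B = 13 − 6 = 7

rB=7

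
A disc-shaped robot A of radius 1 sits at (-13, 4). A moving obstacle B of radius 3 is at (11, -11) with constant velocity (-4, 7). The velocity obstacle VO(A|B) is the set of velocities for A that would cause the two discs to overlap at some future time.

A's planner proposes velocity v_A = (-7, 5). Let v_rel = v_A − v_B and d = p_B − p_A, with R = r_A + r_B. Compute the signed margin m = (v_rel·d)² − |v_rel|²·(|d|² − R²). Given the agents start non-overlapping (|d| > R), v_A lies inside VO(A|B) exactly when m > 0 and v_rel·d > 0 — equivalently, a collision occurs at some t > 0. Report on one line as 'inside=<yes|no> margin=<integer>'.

d = (24, -15),  |d|² = 801;  R = 1+3 = 4,  c = 801−4² = 785
v_rel = (-3, -2),  |v_rel|² = 13;  v_rel·d = (-3)·(24) + (-2)·(-15) = -42
13·t² + 84·t + 785 = 0  ⇒  m = (-42)² − 13·785 = -8441
m = -8441 < 0,  v_rel·d = -42 < 0  ⇒  outside

inside=no margin=-8441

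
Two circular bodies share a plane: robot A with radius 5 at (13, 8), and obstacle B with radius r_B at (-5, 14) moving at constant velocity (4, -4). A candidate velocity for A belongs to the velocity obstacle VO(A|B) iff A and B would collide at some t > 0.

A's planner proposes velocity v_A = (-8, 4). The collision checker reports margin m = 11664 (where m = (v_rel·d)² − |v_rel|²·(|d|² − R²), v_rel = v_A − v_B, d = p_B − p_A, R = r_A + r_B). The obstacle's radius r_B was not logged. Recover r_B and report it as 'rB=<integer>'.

m = 11664
d = (-18, 6);  v_rel = (-12, 8),  |v_rel|² = 208
v_rel×d = (-12)·(6) − (8)·(-18) = 72
since m = R²·208 − 72²:  R² = (5184 + 11664) / 208 = 81
R = √81 = 9  ⇒  r_B = 9 − 5 = 4

rB=4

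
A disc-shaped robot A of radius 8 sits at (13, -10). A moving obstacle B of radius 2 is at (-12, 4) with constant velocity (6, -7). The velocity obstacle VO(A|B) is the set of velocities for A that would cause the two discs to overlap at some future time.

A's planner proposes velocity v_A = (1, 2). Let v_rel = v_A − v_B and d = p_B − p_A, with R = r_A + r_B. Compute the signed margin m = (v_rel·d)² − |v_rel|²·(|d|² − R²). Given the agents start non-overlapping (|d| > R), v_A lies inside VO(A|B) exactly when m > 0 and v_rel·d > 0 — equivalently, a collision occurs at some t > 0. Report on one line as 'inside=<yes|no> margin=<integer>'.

d = (-25, 14),  |d|² = 821;  R = 8+2 = 10,  c = 821−10² = 721
v_rel = (-5, 9),  |v_rel|² = 106;  v_rel·d = (-5)·(-25) + (9)·(14) = 251
106·t² − 502·t + 721 = 0  ⇒  m = 251² − 106·721 = -13425
m = -13425 < 0,  v_rel·d = 251 > 0  ⇒  outside

inside=no margin=-13425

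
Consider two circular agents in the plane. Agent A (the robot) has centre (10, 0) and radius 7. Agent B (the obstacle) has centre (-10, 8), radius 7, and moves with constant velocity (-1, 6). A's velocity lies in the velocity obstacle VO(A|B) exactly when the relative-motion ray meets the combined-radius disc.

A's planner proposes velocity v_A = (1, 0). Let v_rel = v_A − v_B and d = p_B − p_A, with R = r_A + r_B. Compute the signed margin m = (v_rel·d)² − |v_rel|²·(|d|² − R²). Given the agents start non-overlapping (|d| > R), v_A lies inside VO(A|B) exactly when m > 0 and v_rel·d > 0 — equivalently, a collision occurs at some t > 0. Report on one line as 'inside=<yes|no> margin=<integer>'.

d = (-20, 8),  |d|² = 464;  R = 7+7 = 14,  c = 464−14² = 268
v_rel = (2, -6),  |v_rel|² = 40;  v_rel·d = (2)·(-20) + (-6)·(8) = -88
40·t² + 176·t + 268 = 0  ⇒  m = (-88)² − 40·268 = -2976
m = -2976 < 0,  v_rel·d = -88 < 0  ⇒  outside

inside=no margin=-2976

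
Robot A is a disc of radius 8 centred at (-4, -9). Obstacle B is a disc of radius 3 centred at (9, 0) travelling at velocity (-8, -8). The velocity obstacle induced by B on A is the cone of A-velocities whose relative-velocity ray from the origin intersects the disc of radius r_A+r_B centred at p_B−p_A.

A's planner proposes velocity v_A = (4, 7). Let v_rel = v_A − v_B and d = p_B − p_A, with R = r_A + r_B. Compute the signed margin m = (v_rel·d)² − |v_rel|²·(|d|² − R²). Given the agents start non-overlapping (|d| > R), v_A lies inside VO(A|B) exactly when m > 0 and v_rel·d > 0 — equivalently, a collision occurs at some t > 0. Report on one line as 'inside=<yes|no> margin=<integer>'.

d = (13, 9),  |d|² = 250;  R = 8+3 = 11,  c = 250−11² = 129
v_rel = (12, 15),  |v_rel|² = 369;  v_rel·d = (12)·(13) + (15)·(9) = 291
369·t² − 582·t + 129 = 0  ⇒  m = 291² − 369·129 = 37080
m = 37080 > 0,  v_rel·d = 291 > 0  ⇒  inside

inside=yes margin=37080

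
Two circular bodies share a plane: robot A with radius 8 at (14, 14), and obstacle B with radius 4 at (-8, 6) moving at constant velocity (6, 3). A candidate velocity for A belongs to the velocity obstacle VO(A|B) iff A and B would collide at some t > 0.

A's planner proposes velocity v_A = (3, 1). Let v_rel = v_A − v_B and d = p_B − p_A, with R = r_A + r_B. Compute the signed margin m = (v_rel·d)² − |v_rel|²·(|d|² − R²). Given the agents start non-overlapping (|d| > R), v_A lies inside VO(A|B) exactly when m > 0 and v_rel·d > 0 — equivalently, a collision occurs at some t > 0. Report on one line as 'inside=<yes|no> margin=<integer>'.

d = (-22, -8),  |d|² = 548;  R = 8+4 = 12,  c = 548−12² = 404
v_rel = (-3, -2),  |v_rel|² = 13;  v_rel·d = (-3)·(-22) + (-2)·(-8) = 82
13·t² − 164·t + 404 = 0  ⇒  m = 82² − 13·404 = 1472
m = 1472 > 0,  v_rel·d = 82 > 0  ⇒  inside

inside=yes margin=1472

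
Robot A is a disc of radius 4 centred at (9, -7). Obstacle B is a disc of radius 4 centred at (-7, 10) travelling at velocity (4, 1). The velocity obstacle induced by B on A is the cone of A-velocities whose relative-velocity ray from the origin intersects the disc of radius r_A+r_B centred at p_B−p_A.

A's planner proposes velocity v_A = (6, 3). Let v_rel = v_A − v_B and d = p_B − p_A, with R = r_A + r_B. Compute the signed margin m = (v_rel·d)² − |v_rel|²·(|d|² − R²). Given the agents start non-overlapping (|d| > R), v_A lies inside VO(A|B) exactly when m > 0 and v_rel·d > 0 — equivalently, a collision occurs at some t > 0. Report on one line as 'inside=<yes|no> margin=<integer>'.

d = (-16, 17),  |d|² = 545;  R = 4+4 = 8,  c = 545−8² = 481
v_rel = (2, 2),  |v_rel|² = 8;  v_rel·d = (2)·(-16) + (2)·(17) = 2
8·t² − 4·t + 481 = 0  ⇒  m = 2² − 8·481 = -3844
m = -3844 < 0,  v_rel·d = 2 > 0  ⇒  outside

inside=no margin=-3844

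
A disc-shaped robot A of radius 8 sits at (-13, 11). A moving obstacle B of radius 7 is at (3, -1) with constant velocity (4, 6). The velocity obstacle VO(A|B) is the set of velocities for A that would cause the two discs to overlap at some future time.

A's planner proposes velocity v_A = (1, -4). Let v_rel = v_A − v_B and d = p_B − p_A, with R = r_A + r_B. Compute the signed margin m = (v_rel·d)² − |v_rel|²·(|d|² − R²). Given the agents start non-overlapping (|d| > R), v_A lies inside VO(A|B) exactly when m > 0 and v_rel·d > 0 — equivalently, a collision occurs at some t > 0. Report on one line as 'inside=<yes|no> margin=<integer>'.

d = (16, -12),  |d|² = 400;  R = 8+7 = 15,  c = 400−15² = 175
v_rel = (-3, -10),  |v_rel|² = 109;  v_rel·d = (-3)·(16) + (-10)·(-12) = 72
109·t² − 144·t + 175 = 0  ⇒  m = 72² − 109·175 = -13891
m = -13891 < 0,  v_rel·d = 72 > 0  ⇒  outside

inside=no margin=-13891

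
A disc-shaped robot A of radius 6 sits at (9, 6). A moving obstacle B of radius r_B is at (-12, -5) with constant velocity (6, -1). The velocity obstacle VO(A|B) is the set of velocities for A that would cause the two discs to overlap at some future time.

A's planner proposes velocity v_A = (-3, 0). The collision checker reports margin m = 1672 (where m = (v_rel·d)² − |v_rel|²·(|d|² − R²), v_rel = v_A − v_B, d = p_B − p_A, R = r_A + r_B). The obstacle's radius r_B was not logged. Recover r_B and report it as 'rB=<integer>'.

m = 1672
d = (-21, -11);  v_rel = (-9, 1),  |v_rel|² = 82
v_rel×d = (-9)·(-11) − (1)·(-21) = 120
since m = R²·82 − 120²:  R² = (14400 + 1672) / 82 = 196
R = √196 = 14  ⇒  r_B = 14 − 6 = 8

rB=8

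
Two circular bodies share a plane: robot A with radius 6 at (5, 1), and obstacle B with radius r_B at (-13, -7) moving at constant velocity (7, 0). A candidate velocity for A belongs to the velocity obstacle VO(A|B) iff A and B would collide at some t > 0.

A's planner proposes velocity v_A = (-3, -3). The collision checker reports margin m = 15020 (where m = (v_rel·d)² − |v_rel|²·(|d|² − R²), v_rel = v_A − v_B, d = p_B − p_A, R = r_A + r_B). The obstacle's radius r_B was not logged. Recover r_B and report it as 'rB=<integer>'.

m = 15020
d = (-18, -8);  v_rel = (-10, -3),  |v_rel|² = 109
v_rel×d = (-10)·(-8) − (-3)·(-18) = 26
since m = R²·109 − 26²:  R² = (676 + 15020) / 109 = 144
R = √144 = 12  ⇒  r_B = 12 − 6 = 6

rB=6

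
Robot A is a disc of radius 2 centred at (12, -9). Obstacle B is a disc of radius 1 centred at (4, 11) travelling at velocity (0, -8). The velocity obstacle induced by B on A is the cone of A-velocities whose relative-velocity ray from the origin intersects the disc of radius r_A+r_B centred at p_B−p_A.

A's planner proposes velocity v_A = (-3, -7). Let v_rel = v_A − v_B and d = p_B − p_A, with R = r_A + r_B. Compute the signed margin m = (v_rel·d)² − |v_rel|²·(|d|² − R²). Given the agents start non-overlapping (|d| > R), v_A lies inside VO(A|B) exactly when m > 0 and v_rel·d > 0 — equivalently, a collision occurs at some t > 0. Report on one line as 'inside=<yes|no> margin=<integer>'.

d = (-8, 20),  |d|² = 464;  R = 2+1 = 3,  c = 464−3² = 455
v_rel = (-3, 1),  |v_rel|² = 10;  v_rel·d = (-3)·(-8) + (1)·(20) = 44
10·t² − 88·t + 455 = 0  ⇒  m = 44² − 10·455 = -2614
m = -2614 < 0,  v_rel·d = 44 > 0  ⇒  outside

inside=no margin=-2614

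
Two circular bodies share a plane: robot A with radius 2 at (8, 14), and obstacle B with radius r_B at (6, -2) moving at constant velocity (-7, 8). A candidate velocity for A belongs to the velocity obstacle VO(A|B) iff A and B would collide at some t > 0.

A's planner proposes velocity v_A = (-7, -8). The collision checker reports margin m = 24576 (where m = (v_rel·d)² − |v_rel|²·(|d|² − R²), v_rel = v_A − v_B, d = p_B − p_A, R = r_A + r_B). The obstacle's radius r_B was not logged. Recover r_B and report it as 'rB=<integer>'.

m = 24576
d = (-2, -16);  v_rel = (0, -16),  |v_rel|² = 256
v_rel×d = (0)·(-16) − (-16)·(-2) = -32
since m = R²·256 − (-32)²:  R² = (1024 + 24576) / 256 = 100
R = √100 = 10  ⇒  r_B = 10 − 2 = 8

rB=8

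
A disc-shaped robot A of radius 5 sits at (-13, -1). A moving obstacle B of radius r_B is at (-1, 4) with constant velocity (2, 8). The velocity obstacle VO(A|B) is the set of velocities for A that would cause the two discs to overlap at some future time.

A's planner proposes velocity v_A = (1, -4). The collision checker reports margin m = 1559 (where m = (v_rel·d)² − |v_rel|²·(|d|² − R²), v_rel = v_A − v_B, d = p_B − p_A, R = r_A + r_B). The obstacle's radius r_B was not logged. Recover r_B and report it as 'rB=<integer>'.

m = 1559
d = (12, 5);  v_rel = (-1, -12),  |v_rel|² = 145
v_rel×d = (-1)·(5) − (-12)·(12) = 139
since m = R²·145 − 139²:  R² = (19321 + 1559) / 145 = 144
R = √144 = 12  ⇒  r_B = 12 − 5 = 7

rB=7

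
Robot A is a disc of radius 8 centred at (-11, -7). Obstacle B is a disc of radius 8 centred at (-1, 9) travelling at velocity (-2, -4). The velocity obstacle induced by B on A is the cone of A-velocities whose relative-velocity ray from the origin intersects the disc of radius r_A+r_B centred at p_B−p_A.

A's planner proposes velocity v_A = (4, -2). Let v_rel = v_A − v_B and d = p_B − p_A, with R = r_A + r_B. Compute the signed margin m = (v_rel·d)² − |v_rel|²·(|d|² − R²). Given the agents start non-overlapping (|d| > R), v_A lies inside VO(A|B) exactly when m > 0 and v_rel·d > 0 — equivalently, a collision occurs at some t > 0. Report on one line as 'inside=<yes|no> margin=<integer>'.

d = (10, 16),  |d|² = 356;  R = 8+8 = 16,  c = 356−16² = 100
v_rel = (6, 2),  |v_rel|² = 40;  v_rel·d = (6)·(10) + (2)·(16) = 92
40·t² − 184·t + 100 = 0  ⇒  m = 92² − 40·100 = 4464
m = 4464 > 0,  v_rel·d = 92 > 0  ⇒  inside

inside=yes margin=4464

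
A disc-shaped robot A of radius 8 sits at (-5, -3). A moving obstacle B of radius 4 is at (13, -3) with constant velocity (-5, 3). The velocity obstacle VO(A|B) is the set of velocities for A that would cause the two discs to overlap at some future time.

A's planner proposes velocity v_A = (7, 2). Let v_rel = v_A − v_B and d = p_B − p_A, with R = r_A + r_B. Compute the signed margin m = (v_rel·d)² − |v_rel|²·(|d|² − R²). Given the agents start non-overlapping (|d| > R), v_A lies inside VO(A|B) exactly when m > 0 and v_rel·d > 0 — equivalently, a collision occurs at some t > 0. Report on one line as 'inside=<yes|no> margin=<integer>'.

d = (18, 0),  |d|² = 324;  R = 8+4 = 12,  c = 324−12² = 180
v_rel = (12, -1),  |v_rel|² = 145;  v_rel·d = (12)·(18) + (-1)·(0) = 216
145·t² − 432·t + 180 = 0  ⇒  m = 216² − 145·180 = 20556
m = 20556 > 0,  v_rel·d = 216 > 0  ⇒  inside

inside=yes margin=20556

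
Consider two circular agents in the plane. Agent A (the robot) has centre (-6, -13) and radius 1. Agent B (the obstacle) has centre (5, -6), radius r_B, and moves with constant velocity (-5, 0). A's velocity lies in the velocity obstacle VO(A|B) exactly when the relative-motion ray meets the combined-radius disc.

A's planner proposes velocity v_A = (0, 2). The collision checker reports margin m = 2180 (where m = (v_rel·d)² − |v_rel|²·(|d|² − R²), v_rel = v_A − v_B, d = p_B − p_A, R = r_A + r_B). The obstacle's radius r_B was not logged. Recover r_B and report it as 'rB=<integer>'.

m = 2180
d = (11, 7);  v_rel = (5, 2),  |v_rel|² = 29
v_rel×d = (5)·(7) − (2)·(11) = 13
since m = R²·29 − 13²:  R² = (169 + 2180) / 29 = 81
R = √81 = 9  ⇒  r_B = 9 − 1 = 8

rB=8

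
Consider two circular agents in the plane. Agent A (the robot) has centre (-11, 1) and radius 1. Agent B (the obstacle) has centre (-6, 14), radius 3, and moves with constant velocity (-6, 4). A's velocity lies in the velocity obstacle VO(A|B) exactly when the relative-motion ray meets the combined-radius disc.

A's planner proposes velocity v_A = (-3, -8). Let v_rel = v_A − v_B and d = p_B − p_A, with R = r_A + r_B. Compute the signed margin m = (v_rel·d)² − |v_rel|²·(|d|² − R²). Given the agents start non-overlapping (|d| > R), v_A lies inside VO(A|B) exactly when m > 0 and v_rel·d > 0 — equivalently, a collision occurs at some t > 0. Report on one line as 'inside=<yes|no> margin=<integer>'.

d = (5, 13),  |d|² = 194;  R = 1+3 = 4,  c = 194−4² = 178
v_rel = (3, -12),  |v_rel|² = 153;  v_rel·d = (3)·(5) + (-12)·(13) = -141
153·t² + 282·t + 178 = 0  ⇒  m = (-141)² − 153·178 = -7353
m = -7353 < 0,  v_rel·d = -141 < 0  ⇒  outside

inside=no margin=-7353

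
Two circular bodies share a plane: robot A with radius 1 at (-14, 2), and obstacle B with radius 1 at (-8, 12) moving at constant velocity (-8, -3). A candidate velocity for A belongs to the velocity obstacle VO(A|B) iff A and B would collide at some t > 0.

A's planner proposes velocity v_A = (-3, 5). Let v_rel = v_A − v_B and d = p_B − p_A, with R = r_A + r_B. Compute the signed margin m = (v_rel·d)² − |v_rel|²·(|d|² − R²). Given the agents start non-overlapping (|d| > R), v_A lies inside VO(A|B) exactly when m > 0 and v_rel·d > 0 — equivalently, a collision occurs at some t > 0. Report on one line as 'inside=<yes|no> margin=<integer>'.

d = (6, 10),  |d|² = 136;  R = 1+1 = 2,  c = 136−2² = 132
v_rel = (5, 8),  |v_rel|² = 89;  v_rel·d = (5)·(6) + (8)·(10) = 110
89·t² − 220·t + 132 = 0  ⇒  m = 110² − 89·132 = 352
m = 352 > 0,  v_rel·d = 110 > 0  ⇒  inside

inside=yes margin=352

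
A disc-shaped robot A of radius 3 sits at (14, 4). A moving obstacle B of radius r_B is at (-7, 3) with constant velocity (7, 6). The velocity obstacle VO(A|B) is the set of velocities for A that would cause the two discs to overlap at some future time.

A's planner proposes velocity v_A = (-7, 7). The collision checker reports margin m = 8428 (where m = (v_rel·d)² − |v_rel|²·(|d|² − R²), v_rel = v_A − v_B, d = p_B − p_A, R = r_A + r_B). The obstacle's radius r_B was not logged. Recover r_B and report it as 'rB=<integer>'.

m = 8428
d = (-21, -1);  v_rel = (-14, 1),  |v_rel|² = 197
v_rel×d = (-14)·(-1) − (1)·(-21) = 35
since m = R²·197 − 35²:  R² = (1225 + 8428) / 197 = 49
R = √49 = 7  ⇒  r_B = 7 − 3 = 4

rB=4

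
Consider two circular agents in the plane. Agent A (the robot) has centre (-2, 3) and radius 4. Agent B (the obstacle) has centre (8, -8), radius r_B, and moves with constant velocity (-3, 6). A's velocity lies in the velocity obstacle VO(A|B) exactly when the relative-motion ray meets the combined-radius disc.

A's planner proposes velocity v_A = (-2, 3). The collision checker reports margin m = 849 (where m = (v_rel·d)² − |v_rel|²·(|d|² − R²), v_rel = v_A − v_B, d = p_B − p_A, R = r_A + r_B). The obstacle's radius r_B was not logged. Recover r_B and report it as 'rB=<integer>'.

m = 849
d = (10, -11);  v_rel = (1, -3),  |v_rel|² = 10
v_rel×d = (1)·(-11) − (-3)·(10) = 19
since m = R²·10 − 19²:  R² = (361 + 849) / 10 = 121
R = √121 = 11  ⇒  r_B = 11 − 4 = 7

rB=7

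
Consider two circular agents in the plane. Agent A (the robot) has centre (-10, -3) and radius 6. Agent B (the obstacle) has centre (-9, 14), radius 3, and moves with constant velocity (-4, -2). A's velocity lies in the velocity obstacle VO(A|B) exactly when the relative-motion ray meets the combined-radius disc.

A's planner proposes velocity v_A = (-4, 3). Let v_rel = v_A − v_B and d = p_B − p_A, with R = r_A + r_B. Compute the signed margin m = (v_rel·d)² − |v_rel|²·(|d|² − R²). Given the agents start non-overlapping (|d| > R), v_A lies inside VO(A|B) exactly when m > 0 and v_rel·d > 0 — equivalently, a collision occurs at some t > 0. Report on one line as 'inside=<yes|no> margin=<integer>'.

d = (1, 17),  |d|² = 290;  R = 6+3 = 9,  c = 290−9² = 209
v_rel = (0, 5),  |v_rel|² = 25;  v_rel·d = (0)·(1) + (5)·(17) = 85
25·t² − 170·t + 209 = 0  ⇒  m = 85² − 25·209 = 2000
m = 2000 > 0,  v_rel·d = 85 > 0  ⇒  inside

inside=yes margin=2000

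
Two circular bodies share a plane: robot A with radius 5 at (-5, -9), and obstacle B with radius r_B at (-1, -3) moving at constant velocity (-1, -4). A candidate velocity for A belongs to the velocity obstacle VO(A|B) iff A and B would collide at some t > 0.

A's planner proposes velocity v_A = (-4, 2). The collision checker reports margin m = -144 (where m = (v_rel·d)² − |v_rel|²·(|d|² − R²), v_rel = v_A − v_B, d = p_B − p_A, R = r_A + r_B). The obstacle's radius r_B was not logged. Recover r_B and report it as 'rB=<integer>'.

m = -144
d = (4, 6);  v_rel = (-3, 6),  |v_rel|² = 45
v_rel×d = (-3)·(6) − (6)·(4) = -42
since m = R²·45 − (-42)²:  R² = (1764 + -144) / 45 = 36
R = √36 = 6  ⇒  r_B = 6 − 5 = 1

rB=1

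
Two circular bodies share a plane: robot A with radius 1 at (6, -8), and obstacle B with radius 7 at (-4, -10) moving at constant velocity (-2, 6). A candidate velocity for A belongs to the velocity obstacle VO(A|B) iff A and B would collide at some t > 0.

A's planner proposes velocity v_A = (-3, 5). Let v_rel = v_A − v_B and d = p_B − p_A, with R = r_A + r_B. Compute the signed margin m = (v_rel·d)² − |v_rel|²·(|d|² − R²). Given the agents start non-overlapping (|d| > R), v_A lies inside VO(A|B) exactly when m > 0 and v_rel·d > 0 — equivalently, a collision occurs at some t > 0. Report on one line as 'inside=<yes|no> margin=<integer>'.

d = (-10, -2),  |d|² = 104;  R = 1+7 = 8,  c = 104−8² = 40
v_rel = (-1, -1),  |v_rel|² = 2;  v_rel·d = (-1)·(-10) + (-1)·(-2) = 12
2·t² − 24·t + 40 = 0  ⇒  m = 12² − 2·40 = 64
m = 64 > 0,  v_rel·d = 12 > 0  ⇒  inside

inside=yes margin=64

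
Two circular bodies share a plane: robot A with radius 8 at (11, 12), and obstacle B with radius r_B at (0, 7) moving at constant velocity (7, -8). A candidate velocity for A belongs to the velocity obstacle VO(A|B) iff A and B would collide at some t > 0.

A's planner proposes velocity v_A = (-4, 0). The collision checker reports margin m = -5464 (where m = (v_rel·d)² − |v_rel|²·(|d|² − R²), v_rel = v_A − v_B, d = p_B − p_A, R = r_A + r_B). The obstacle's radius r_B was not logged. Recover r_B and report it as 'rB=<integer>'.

m = -5464
d = (-11, -5);  v_rel = (-11, 8),  |v_rel|² = 185
v_rel×d = (-11)·(-5) − (8)·(-11) = 143
since m = R²·185 − 143²:  R² = (20449 + -5464) / 185 = 81
R = √81 = 9  ⇒  r_B = 9 − 8 = 1

rB=1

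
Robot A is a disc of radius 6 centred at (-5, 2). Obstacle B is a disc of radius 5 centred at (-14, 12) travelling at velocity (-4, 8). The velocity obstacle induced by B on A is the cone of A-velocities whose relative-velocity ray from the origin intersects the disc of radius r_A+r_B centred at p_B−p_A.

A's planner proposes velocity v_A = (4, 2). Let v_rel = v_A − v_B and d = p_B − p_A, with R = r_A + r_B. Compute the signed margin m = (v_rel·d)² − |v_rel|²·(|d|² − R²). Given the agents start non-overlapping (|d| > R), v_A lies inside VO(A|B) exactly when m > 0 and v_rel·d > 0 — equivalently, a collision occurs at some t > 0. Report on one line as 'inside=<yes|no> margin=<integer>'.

d = (-9, 10),  |d|² = 181;  R = 6+5 = 11,  c = 181−11² = 60
v_rel = (8, -6),  |v_rel|² = 100;  v_rel·d = (8)·(-9) + (-6)·(10) = -132
100·t² + 264·t + 60 = 0  ⇒  m = (-132)² − 100·60 = 11424
m = 11424 > 0,  v_rel·d = -132 < 0  ⇒  outside

inside=no margin=11424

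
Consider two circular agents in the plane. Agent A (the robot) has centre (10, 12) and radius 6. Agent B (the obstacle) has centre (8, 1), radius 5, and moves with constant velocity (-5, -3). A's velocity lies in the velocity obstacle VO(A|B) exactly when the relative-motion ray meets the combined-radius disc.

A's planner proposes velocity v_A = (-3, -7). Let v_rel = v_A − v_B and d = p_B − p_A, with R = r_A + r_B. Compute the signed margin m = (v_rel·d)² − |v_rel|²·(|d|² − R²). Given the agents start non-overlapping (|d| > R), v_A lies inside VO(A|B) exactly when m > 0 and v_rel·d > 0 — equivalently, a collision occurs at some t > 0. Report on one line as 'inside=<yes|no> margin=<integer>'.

d = (-2, -11),  |d|² = 125;  R = 6+5 = 11,  c = 125−11² = 4
v_rel = (2, -4),  |v_rel|² = 20;  v_rel·d = (2)·(-2) + (-4)·(-11) = 40
20·t² − 80·t + 4 = 0  ⇒  m = 40² − 20·4 = 1520
m = 1520 > 0,  v_rel·d = 40 > 0  ⇒  inside

inside=yes margin=1520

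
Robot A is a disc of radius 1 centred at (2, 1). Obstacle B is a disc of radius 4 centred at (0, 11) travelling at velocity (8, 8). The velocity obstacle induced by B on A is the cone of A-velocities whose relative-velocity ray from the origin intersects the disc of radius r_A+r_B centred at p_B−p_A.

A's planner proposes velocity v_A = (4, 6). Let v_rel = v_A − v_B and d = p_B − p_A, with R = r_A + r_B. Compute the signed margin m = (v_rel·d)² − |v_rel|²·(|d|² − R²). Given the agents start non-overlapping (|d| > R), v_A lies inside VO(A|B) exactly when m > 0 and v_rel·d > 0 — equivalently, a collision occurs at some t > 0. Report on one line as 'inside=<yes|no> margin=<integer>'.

d = (-2, 10),  |d|² = 104;  R = 1+4 = 5,  c = 104−5² = 79
v_rel = (-4, -2),  |v_rel|² = 20;  v_rel·d = (-4)·(-2) + (-2)·(10) = -12
20·t² + 24·t + 79 = 0  ⇒  m = (-12)² − 20·79 = -1436
m = -1436 < 0,  v_rel·d = -12 < 0  ⇒  outside

inside=no margin=-1436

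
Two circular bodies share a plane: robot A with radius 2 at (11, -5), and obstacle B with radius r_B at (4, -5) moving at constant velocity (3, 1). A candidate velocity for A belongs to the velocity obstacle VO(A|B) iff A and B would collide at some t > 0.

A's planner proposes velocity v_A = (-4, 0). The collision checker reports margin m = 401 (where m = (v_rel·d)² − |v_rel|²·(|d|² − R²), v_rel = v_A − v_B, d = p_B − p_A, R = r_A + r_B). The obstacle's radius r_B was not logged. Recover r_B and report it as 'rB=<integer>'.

m = 401
d = (-7, 0);  v_rel = (-7, -1),  |v_rel|² = 50
v_rel×d = (-7)·(0) − (-1)·(-7) = -7
since m = R²·50 − (-7)²:  R² = (49 + 401) / 50 = 9
R = √9 = 3  ⇒  r_B = 3 − 2 = 1

rB=1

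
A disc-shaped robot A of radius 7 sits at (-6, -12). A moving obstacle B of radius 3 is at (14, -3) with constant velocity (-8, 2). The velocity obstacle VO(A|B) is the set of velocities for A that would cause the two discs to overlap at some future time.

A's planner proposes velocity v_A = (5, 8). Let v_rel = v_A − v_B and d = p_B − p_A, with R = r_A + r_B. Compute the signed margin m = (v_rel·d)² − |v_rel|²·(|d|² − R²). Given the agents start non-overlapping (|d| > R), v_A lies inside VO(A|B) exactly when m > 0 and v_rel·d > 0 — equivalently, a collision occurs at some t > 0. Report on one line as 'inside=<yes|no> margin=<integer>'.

d = (20, 9),  |d|² = 481;  R = 7+3 = 10,  c = 481−10² = 381
v_rel = (13, 6),  |v_rel|² = 205;  v_rel·d = (13)·(20) + (6)·(9) = 314
205·t² − 628·t + 381 = 0  ⇒  m = 314² − 205·381 = 20491
m = 20491 > 0,  v_rel·d = 314 > 0  ⇒  inside

inside=yes margin=20491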